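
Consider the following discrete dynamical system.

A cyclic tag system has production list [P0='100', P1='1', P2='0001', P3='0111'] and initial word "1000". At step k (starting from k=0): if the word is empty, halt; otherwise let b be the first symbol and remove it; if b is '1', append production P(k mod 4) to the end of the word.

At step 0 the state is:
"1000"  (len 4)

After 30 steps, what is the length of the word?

18

k=0  "1000"  (len 4)
k=1  "000100"  (len 6)
k=2  "00100"  (len 5)
k=3  "0100"  (len 4)
k=4  "100"  (len 3)
k=5  "00100"  (len 5)
k=6  "0100"  (len 4)
k=7  "100"  (len 3)
k=8  "000111"  (len 6)
k=9  "00111"  (len 5)
k=10  "0111"  (len 4)
k=11  "111"  (len 3)
k=12  "110111"  (len 6)
k=13  "10111100"  (len 8)
k=14  "01111001"  (len 8)
k=15  "1111001"  (len 7)
k=16  "1110010111"  (len 10)
k=17  "110010111100"  (len 12)
k=18  "100101111001"  (len 12)
k=19  "001011110010001"  (len 15)
k=20  "01011110010001"  (len 14)
k=21  "1011110010001"  (len 13)
k=22  "0111100100011"  (len 13)
k=23  "111100100011"  (len 12)
k=24  "111001000110111"  (len 15)
k=25  "11001000110111100"  (len 17)
k=26  "10010001101111001"  (len 17)
k=27  "00100011011110010001"  (len 20)
k=28  "0100011011110010001"  (len 19)
k=29  "100011011110010001"  (len 18)
k=30  "000110111100100011"  (len 18)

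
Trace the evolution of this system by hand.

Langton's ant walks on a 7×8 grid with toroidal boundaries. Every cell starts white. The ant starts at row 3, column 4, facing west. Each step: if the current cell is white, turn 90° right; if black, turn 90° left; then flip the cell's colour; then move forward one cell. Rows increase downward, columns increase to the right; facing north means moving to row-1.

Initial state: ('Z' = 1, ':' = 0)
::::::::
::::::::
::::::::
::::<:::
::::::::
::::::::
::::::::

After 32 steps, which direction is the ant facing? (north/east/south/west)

east

gen 0: ::::::::
::::::::
::::::::
::::<:::
::::::::
::::::::
::::::::
gen 1: ::::::::
::::::::
::::^:::
::::Z:::
::::::::
::::::::
::::::::
gen 2: ::::::::
::::::::
::::Z>::
::::Z:::
::::::::
::::::::
::::::::
gen 3: ::::::::
::::::::
::::ZZ::
::::Zv::
::::::::
::::::::
::::::::
gen 4: ::::::::
::::::::
::::ZZ::
::::<Z::
::::::::
::::::::
::::::::
gen 5: ::::::::
::::::::
::::ZZ::
:::::Z::
::::v:::
::::::::
::::::::
gen 6: ::::::::
::::::::
::::ZZ::
:::::Z::
:::<Z:::
::::::::
::::::::
gen 7: ::::::::
::::::::
::::ZZ::
:::^:Z::
:::ZZ:::
::::::::
::::::::
gen 8: ::::::::
::::::::
::::ZZ::
:::Z>Z::
:::ZZ:::
::::::::
::::::::
gen 9: ::::::::
::::::::
::::ZZ::
:::ZZZ::
:::Zv:::
::::::::
::::::::
gen 10: ::::::::
::::::::
::::ZZ::
:::ZZZ::
:::Z:>::
::::::::
::::::::
gen 11: ::::::::
::::::::
::::ZZ::
:::ZZZ::
:::Z:Z::
:::::v::
::::::::
gen 12: ::::::::
::::::::
::::ZZ::
:::ZZZ::
:::Z:Z::
::::<Z::
::::::::
gen 13: ::::::::
::::::::
::::ZZ::
:::ZZZ::
:::Z^Z::
::::ZZ::
::::::::
gen 14: ::::::::
::::::::
::::ZZ::
:::ZZZ::
:::ZZ>::
::::ZZ::
::::::::
gen 15: ::::::::
::::::::
::::ZZ::
:::ZZ^::
:::ZZ:::
::::ZZ::
::::::::
gen 16: ::::::::
::::::::
::::ZZ::
:::Z<:::
:::ZZ:::
::::ZZ::
::::::::
gen 17: ::::::::
::::::::
::::ZZ::
:::Z::::
:::Zv:::
::::ZZ::
::::::::
gen 18: ::::::::
::::::::
::::ZZ::
:::Z::::
:::Z:>::
::::ZZ::
::::::::
gen 19: ::::::::
::::::::
::::ZZ::
:::Z::::
:::Z:Z::
::::Zv::
::::::::
gen 20: ::::::::
::::::::
::::ZZ::
:::Z::::
:::Z:Z::
::::Z:>:
::::::::
gen 21: ::::::::
::::::::
::::ZZ::
:::Z::::
:::Z:Z::
::::Z:Z:
::::::v:
gen 22: ::::::::
::::::::
::::ZZ::
:::Z::::
:::Z:Z::
::::Z:Z:
:::::<Z:
gen 23: ::::::::
::::::::
::::ZZ::
:::Z::::
:::Z:Z::
::::Z^Z:
:::::ZZ:
gen 24: ::::::::
::::::::
::::ZZ::
:::Z::::
:::Z:Z::
::::ZZ>:
:::::ZZ:
gen 25: ::::::::
::::::::
::::ZZ::
:::Z::::
:::Z:Z^:
::::ZZ::
:::::ZZ:
gen 26: ::::::::
::::::::
::::ZZ::
:::Z::::
:::Z:ZZ>
::::ZZ::
:::::ZZ:
gen 27: ::::::::
::::::::
::::ZZ::
:::Z::::
:::Z:ZZZ
::::ZZ:v
:::::ZZ:
gen 28: ::::::::
::::::::
::::ZZ::
:::Z::::
:::Z:ZZZ
::::ZZ<Z
:::::ZZ:
gen 29: ::::::::
::::::::
::::ZZ::
:::Z::::
:::Z:Z^Z
::::ZZZZ
:::::ZZ:
gen 30: ::::::::
::::::::
::::ZZ::
:::Z::::
:::Z:<:Z
::::ZZZZ
:::::ZZ:
gen 31: ::::::::
::::::::
::::ZZ::
:::Z::::
:::Z:::Z
::::ZvZZ
:::::ZZ:
gen 32: ::::::::
::::::::
::::ZZ::
:::Z::::
:::Z:::Z
::::Z:>Z
:::::ZZ:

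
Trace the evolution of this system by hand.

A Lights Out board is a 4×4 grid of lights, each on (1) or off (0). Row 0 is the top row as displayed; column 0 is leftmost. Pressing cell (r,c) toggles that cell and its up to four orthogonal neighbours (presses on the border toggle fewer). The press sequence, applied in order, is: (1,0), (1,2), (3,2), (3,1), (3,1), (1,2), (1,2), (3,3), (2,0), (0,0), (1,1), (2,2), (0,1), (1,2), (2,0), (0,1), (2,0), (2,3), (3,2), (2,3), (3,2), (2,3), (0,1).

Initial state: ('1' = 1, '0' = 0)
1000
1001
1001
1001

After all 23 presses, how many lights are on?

t=0: 1000
1001
1001
1001
t=1: 0000
0101
0001
1001
t=2: 0010
0010
0011
1001
t=3: 0010
0010
0001
1110
t=4: 0010
0010
0101
0000
t=5: 0010
0010
0001
1110
t=6: 0000
0101
0011
1110
t=7: 0010
0010
0001
1110
t=8: 0010
0010
0000
1101
t=9: 0010
1010
1100
0101
t=10: 1110
0010
1100
0101
t=11: 1010
1100
1000
0101
t=12: 1010
1110
1111
0111
t=13: 0100
1010
1111
0111
t=14: 0110
1101
1101
0111
t=15: 0110
0101
0001
1111
t=16: 1000
0001
0001
1111
t=17: 1000
1001
1101
0111
t=18: 1000
1000
1110
0110
t=19: 1000
1000
1100
0001
t=20: 1000
1001
1111
0000
t=21: 1000
1001
1101
0111
t=22: 1000
1000
1110
0110
t=23: 0110
1100
1110
0110

9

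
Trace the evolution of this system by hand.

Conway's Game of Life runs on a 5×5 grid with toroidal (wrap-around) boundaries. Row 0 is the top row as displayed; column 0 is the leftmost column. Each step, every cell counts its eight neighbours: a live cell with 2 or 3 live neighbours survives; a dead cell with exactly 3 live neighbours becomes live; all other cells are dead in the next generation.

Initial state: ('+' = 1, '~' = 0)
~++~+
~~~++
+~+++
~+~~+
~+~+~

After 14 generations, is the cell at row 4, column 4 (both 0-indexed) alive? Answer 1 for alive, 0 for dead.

1

gen 0: ~++~+
~~~++
+~+++
~+~~+
~+~+~
gen 1: ~+~~+
~~~~~
~++~~
~+~~~
~+~++
gen 2: ~~+++
+++~~
~++~~
~+~+~
~+~++
gen 3: ~~~~~
+~~~+
~~~+~
~+~++
~+~~~
gen 4: +~~~~
~~~~+
~~++~
+~~++
+~+~~
gen 5: ++~~+
~~~++
+~+~~
+~~~~
+~~+~
gen 6: ~++~~
~~++~
++~+~
+~~~~
~~~~~
gen 7: ~+++~
+~~++
++~+~
++~~+
~+~~~
gen 8: ~+~+~
~~~~~
~~~+~
~~~~+
~~~++
gen 9: ~~+++
~~+~~
~~~~~
~~~~+
+~+++
gen 10: +~~~~
~~+~~
~~~~~
+~~~+
+++~~
gen 11: +~+~~
~~~~~
~~~~~
+~~~+
~~~~~
gen 12: ~~~~~
~~~~~
~~~~~
~~~~~
++~~+
gen 13: +~~~~
~~~~~
~~~~~
+~~~~
+~~~~
gen 14: ~~~~~
~~~~~
~~~~~
~~~~~
++~~+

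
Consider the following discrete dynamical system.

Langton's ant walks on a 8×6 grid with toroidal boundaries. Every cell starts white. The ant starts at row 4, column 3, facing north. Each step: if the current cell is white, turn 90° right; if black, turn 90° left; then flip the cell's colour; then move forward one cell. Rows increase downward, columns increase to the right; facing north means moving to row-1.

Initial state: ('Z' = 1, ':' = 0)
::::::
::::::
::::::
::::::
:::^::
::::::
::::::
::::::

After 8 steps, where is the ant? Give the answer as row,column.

4,3

0) ::::::
::::::
::::::
::::::
:::^::
::::::
::::::
::::::
1) ::::::
::::::
::::::
::::::
:::Z>:
::::::
::::::
::::::
2) ::::::
::::::
::::::
::::::
:::ZZ:
::::v:
::::::
::::::
3) ::::::
::::::
::::::
::::::
:::ZZ:
:::<Z:
::::::
::::::
4) ::::::
::::::
::::::
::::::
:::^Z:
:::ZZ:
::::::
::::::
5) ::::::
::::::
::::::
::::::
::<:Z:
:::ZZ:
::::::
::::::
6) ::::::
::::::
::::::
::^:::
::Z:Z:
:::ZZ:
::::::
::::::
7) ::::::
::::::
::::::
::Z>::
::Z:Z:
:::ZZ:
::::::
::::::
8) ::::::
::::::
::::::
::ZZ::
::ZvZ:
:::ZZ:
::::::
::::::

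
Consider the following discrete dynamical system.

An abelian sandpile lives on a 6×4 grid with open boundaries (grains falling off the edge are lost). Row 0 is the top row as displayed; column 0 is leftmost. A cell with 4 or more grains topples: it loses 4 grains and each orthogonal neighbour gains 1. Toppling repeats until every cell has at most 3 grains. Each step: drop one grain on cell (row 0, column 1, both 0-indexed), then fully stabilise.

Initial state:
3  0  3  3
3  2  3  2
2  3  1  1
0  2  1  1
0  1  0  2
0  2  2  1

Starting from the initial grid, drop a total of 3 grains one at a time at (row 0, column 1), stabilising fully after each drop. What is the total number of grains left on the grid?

41

t=0: 3  0  3  3
3  2  3  2
2  3  1  1
0  2  1  1
0  1  0  2
0  2  2  1
t=1: 3  1  3  3
3  2  3  2
2  3  1  1
0  2  1  1
0  1  0  2
0  2  2  1
t=2: 3  2  3  3
3  2  3  2
2  3  1  1
0  2  1  1
0  1  0  2
0  2  2  1
t=3: 3  3  3  3
3  2  3  2
2  3  1  1
0  2  1  1
0  1  0  2
0  2  2  1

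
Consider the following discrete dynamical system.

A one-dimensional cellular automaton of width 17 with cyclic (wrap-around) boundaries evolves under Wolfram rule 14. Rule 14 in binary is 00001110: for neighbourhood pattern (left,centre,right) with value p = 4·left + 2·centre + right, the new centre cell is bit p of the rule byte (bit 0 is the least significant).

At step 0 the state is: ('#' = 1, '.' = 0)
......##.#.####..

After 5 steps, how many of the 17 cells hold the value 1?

[0] ......##.#.####..
[1] .....##..#.#.....
[2] ....##..##.#.....
[3] ...##..##..#.....
[4] ..##..##..##.....
[5] .##..##..##......

6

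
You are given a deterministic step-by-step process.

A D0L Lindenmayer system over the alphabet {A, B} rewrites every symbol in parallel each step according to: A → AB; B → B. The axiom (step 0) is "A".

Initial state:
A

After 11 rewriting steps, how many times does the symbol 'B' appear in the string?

[0] A
[1] AB
[2] ABB
[3] ABBB
[4] ABBBB
[5] ABBBBB
[6] ABBBBBB
[7] ABBBBBBB
[8] ABBBBBBBB
[9] ABBBBBBBBB
[10] ABBBBBBBBBB
[11] ABBBBBBBBBBB

11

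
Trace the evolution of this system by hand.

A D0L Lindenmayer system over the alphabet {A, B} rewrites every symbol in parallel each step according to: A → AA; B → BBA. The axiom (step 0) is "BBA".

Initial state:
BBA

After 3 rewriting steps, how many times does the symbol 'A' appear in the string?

0) BBA
1) BBABBAAA
2) BBABBAAABBABBAAAAAAA
3) BBABBAAABBABBAAAAAAABBABBAAABBABBAAAAAAAAAAAAAAA

32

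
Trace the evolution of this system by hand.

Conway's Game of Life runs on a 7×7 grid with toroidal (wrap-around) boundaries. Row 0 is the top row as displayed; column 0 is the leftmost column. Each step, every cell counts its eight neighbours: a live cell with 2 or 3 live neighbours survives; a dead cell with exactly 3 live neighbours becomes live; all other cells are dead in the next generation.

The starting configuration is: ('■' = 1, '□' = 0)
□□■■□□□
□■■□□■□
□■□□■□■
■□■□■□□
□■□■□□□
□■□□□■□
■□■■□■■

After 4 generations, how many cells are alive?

0) □□■■□□□
□■■□□■□
□■□□■□■
■□■□■□□
□■□■□□□
□■□□□■□
■□■■□■■
1) ■□□□□■□
■■□□■■□
□□□□■□■
■□■□■■□
■■□■■□□
□■□■□■□
■□□■□■■
2) □□□□□□□
■■□□■□□
□□□□□□□
■□■□□□□
■□□□□□□
□■□■□■□
■■■□□■□
3) □□■□□□■
□□□□□□□
■□□□□□□
□■□□□□□
■□■□□□■
□□□□■□□
■■■□■□■
4) □□■■□■■
□□□□□□□
□□□□□□□
□■□□□□■
■■□□□□□
□□■□□□□
■■■□□□■

13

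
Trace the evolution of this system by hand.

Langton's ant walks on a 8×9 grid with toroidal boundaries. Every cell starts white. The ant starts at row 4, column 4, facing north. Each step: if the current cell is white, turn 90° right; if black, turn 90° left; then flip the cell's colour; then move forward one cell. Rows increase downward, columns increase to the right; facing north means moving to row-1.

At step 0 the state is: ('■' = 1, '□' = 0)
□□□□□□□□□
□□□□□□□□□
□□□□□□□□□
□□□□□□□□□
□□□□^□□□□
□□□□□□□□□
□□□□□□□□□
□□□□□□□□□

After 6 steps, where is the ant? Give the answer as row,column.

[0] □□□□□□□□□
□□□□□□□□□
□□□□□□□□□
□□□□□□□□□
□□□□^□□□□
□□□□□□□□□
□□□□□□□□□
□□□□□□□□□
[1] □□□□□□□□□
□□□□□□□□□
□□□□□□□□□
□□□□□□□□□
□□□□■>□□□
□□□□□□□□□
□□□□□□□□□
□□□□□□□□□
[2] □□□□□□□□□
□□□□□□□□□
□□□□□□□□□
□□□□□□□□□
□□□□■■□□□
□□□□□v□□□
□□□□□□□□□
□□□□□□□□□
[3] □□□□□□□□□
□□□□□□□□□
□□□□□□□□□
□□□□□□□□□
□□□□■■□□□
□□□□<■□□□
□□□□□□□□□
□□□□□□□□□
[4] □□□□□□□□□
□□□□□□□□□
□□□□□□□□□
□□□□□□□□□
□□□□^■□□□
□□□□■■□□□
□□□□□□□□□
□□□□□□□□□
[5] □□□□□□□□□
□□□□□□□□□
□□□□□□□□□
□□□□□□□□□
□□□<□■□□□
□□□□■■□□□
□□□□□□□□□
□□□□□□□□□
[6] □□□□□□□□□
□□□□□□□□□
□□□□□□□□□
□□□^□□□□□
□□□■□■□□□
□□□□■■□□□
□□□□□□□□□
□□□□□□□□□

3,3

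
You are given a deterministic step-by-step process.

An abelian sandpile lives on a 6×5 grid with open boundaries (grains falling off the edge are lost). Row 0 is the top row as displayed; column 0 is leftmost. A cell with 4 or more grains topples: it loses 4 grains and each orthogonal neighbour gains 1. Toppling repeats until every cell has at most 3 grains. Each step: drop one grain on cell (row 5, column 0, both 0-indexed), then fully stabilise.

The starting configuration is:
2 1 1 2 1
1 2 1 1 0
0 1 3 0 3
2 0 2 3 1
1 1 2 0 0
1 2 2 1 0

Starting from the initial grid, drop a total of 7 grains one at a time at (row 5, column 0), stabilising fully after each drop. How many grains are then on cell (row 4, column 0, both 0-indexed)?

3

t=0: 2 1 1 2 1
1 2 1 1 0
0 1 3 0 3
2 0 2 3 1
1 1 2 0 0
1 2 2 1 0
t=1: 2 1 1 2 1
1 2 1 1 0
0 1 3 0 3
2 0 2 3 1
1 1 2 0 0
2 2 2 1 0
t=2: 2 1 1 2 1
1 2 1 1 0
0 1 3 0 3
2 0 2 3 1
1 1 2 0 0
3 2 2 1 0
t=3: 2 1 1 2 1
1 2 1 1 0
0 1 3 0 3
2 0 2 3 1
2 1 2 0 0
0 3 2 1 0
t=4: 2 1 1 2 1
1 2 1 1 0
0 1 3 0 3
2 0 2 3 1
2 1 2 0 0
1 3 2 1 0
t=5: 2 1 1 2 1
1 2 1 1 0
0 1 3 0 3
2 0 2 3 1
2 1 2 0 0
2 3 2 1 0
t=6: 2 1 1 2 1
1 2 1 1 0
0 1 3 0 3
2 0 2 3 1
2 1 2 0 0
3 3 2 1 0
t=7: 2 1 1 2 1
1 2 1 1 0
0 1 3 0 3
2 0 2 3 1
3 2 2 0 0
1 0 3 1 0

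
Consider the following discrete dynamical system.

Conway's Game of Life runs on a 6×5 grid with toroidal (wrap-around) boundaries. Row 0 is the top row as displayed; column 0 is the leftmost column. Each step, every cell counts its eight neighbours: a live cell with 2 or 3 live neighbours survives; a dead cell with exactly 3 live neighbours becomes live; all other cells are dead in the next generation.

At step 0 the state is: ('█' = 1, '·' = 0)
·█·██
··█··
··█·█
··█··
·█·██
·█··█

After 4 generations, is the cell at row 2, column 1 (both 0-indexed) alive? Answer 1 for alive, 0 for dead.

t=0: ·█·██
··█··
··█·█
··█··
·█·██
·█··█
t=1: ·█·██
███·█
·██··
███·█
·█·██
·█···
t=2: ···██
····█
·····
····█
···██
·█···
t=3: █··██
···██
·····
···██
█··██
█·█··
t=4: ███··
█··█·
·····
█··█·
███··
··█··

0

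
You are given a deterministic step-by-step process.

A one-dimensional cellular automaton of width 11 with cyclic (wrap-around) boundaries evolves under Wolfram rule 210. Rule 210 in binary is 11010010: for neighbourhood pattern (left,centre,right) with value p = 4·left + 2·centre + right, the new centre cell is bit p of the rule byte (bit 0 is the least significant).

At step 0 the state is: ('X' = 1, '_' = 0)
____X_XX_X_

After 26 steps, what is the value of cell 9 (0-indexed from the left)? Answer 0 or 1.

0

k=0  ____X_XX_X_
k=1  ___X___X__X
k=2  X_X_X_X_XX_
k=3  _________X_
k=4  ________X_X
k=5  X______X___
k=6  _X____X_X_X
k=7  __X__X_____
k=8  _X_XX_X____
k=9  X___X__X___
k=10  _X_X_XX_X_X
k=11  ______X____
k=12  _____X_X___
k=13  ____X___X__
k=14  ___X_X_X_X_
k=15  __X_______X
k=16  XX_X_____X_
k=17  _X__X___X__
k=18  X_XX_X_X_X_
k=19  ___X_______
k=20  __X_X______
k=21  _X___X_____
k=22  X_X_X_X____
k=23  _______X__X
k=24  X_____X_XX_
k=25  _X___X___X_
k=26  X_X_X_X_X_X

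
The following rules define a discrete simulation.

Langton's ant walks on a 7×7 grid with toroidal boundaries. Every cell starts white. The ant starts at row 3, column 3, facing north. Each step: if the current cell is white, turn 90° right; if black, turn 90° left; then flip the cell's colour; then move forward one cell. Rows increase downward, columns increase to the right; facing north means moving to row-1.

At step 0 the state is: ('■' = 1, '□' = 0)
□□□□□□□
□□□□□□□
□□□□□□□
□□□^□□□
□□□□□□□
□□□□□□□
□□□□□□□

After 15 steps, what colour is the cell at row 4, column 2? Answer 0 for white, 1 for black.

0

t=0: □□□□□□□
□□□□□□□
□□□□□□□
□□□^□□□
□□□□□□□
□□□□□□□
□□□□□□□
t=1: □□□□□□□
□□□□□□□
□□□□□□□
□□□■>□□
□□□□□□□
□□□□□□□
□□□□□□□
t=2: □□□□□□□
□□□□□□□
□□□□□□□
□□□■■□□
□□□□v□□
□□□□□□□
□□□□□□□
t=3: □□□□□□□
□□□□□□□
□□□□□□□
□□□■■□□
□□□<■□□
□□□□□□□
□□□□□□□
t=4: □□□□□□□
□□□□□□□
□□□□□□□
□□□^■□□
□□□■■□□
□□□□□□□
□□□□□□□
t=5: □□□□□□□
□□□□□□□
□□□□□□□
□□<□■□□
□□□■■□□
□□□□□□□
□□□□□□□
t=6: □□□□□□□
□□□□□□□
□□^□□□□
□□■□■□□
□□□■■□□
□□□□□□□
□□□□□□□
t=7: □□□□□□□
□□□□□□□
□□■>□□□
□□■□■□□
□□□■■□□
□□□□□□□
□□□□□□□
t=8: □□□□□□□
□□□□□□□
□□■■□□□
□□■v■□□
□□□■■□□
□□□□□□□
□□□□□□□
t=9: □□□□□□□
□□□□□□□
□□■■□□□
□□<■■□□
□□□■■□□
□□□□□□□
□□□□□□□
t=10: □□□□□□□
□□□□□□□
□□■■□□□
□□□■■□□
□□v■■□□
□□□□□□□
□□□□□□□
t=11: □□□□□□□
□□□□□□□
□□■■□□□
□□□■■□□
□<■■■□□
□□□□□□□
□□□□□□□
t=12: □□□□□□□
□□□□□□□
□□■■□□□
□^□■■□□
□■■■■□□
□□□□□□□
□□□□□□□
t=13: □□□□□□□
□□□□□□□
□□■■□□□
□■>■■□□
□■■■■□□
□□□□□□□
□□□□□□□
t=14: □□□□□□□
□□□□□□□
□□■■□□□
□■■■■□□
□■v■■□□
□□□□□□□
□□□□□□□
t=15: □□□□□□□
□□□□□□□
□□■■□□□
□■■■■□□
□■□>■□□
□□□□□□□
□□□□□□□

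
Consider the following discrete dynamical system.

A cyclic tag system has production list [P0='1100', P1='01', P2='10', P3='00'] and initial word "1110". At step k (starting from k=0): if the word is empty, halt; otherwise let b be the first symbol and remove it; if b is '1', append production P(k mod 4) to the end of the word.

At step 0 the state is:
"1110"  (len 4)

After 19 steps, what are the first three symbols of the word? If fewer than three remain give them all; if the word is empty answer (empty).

110

gen 0: "1110"  (len 4)
gen 1: "1101100"  (len 7)
gen 2: "10110001"  (len 8)
gen 3: "011000110"  (len 9)
gen 4: "11000110"  (len 8)
gen 5: "10001101100"  (len 11)
gen 6: "000110110001"  (len 12)
gen 7: "00110110001"  (len 11)
gen 8: "0110110001"  (len 10)
gen 9: "110110001"  (len 9)
gen 10: "1011000101"  (len 10)
gen 11: "01100010110"  (len 11)
gen 12: "1100010110"  (len 10)
gen 13: "1000101101100"  (len 13)
gen 14: "00010110110001"  (len 14)
gen 15: "0010110110001"  (len 13)
gen 16: "010110110001"  (len 12)
gen 17: "10110110001"  (len 11)
gen 18: "011011000101"  (len 12)
gen 19: "11011000101"  (len 11)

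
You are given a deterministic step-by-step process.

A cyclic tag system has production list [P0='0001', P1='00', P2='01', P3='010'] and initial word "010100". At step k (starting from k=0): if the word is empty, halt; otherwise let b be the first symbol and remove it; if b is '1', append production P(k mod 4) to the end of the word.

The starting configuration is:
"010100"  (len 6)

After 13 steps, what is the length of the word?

[0] "010100"  (len 6)
[1] "10100"  (len 5)
[2] "010000"  (len 6)
[3] "10000"  (len 5)
[4] "0000010"  (len 7)
[5] "000010"  (len 6)
[6] "00010"  (len 5)
[7] "0010"  (len 4)
[8] "010"  (len 3)
[9] "10"  (len 2)
[10] "000"  (len 3)
[11] "00"  (len 2)
[12] "0"  (len 1)
[13] (halted — word empty)

0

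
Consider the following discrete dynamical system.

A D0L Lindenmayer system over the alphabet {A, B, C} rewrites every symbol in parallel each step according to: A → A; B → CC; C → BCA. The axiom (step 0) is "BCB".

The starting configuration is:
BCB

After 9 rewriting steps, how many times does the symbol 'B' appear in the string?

step 0: BCB
step 1: CCBCACC
step 2: BCABCACCBCAABCABCA
step 3: CCBCAACCBCAABCABCACCBCAAACCBCAACCBCAA
step 4: BCABCACCBCAAABCABCACCBCAAACCBCAACCBCAABCABCACCBCAAAABCABCACCBCAAABCABCACCBCAAA
step 5: CCBCAACCBCAABCABCACCBCAAAACCBCAACCBCAABCABCACCBCAAAABCABCA…CAAAAACCBCAACCBCAABCABCACCBCAAAACCBCAACCBCAABCABCACCBCAAAA  (len 157)
step 6: BCABCACCBCAAABCABCACCBCAAACCBCAACCBCAABCABCACCBCAAAAABCABC…AAAAABCABCACCBCAAABCABCACCBCAAACCBCAACCBCAABCABCACCBCAAAAA  (len 318)
step 7: CCBCAACCBCAABCABCACCBCAAAACCBCAACCBCAABCABCACCBCAAAABCABCA…AAAABCABCACCBCAAABCABCACCBCAAACCBCAACCBCAABCABCACCBCAAAAAA  (len 637)
step 8: BCABCACCBCAAABCABCACCBCAAACCBCAACCBCAABCABCACCBCAAAAABCABC…AAABCABCACCBCAAABCABCACCBCAAACCBCAACCBCAABCABCACCBCAAAAAAA  (len 1278)
step 9: CCBCAACCBCAABCABCACCBCAAAACCBCAACCBCAABCABCACCBCAAAABCABCA…AABCABCACCBCAAABCABCACCBCAAACCBCAACCBCAABCABCACCBCAAAAAAAA  (len 2557)

511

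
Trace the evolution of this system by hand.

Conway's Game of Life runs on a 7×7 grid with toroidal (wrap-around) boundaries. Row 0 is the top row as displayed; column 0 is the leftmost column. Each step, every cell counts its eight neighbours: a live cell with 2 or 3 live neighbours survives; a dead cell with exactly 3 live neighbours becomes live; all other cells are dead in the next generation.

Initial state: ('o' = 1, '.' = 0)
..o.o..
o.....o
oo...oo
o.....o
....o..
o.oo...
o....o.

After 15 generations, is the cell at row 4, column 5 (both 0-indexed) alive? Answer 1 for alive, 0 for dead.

0

gen 0: ..o.o..
o.....o
oo...oo
o.....o
....o..
o.oo...
o....o.
gen 1: oo...o.
.......
.o...o.
.o.....
oo.o..o
.o.oo.o
..o.o.o
gen 2: oo...oo
oo....o
.......
.o....o
.o.oooo
.o..o.o
..o.o.o
gen 3: ..o....
.o...o.
.o....o
..o.o.o
.o.oo.o
.o....o
..ooo..
gen 4: .oo.o..
ooo....
.oo...o
.oo.o.o
.o.oo.o
.o.....
.ooo...
gen 5: .......
.......
.....oo
....o.o
.o.oo..
.o..o..
o..o...
gen 6: .......
.......
.....oo
o..oo.o
o.ooo..
oo..o..
.......
gen 7: .......
.......
o...ooo
ooo....
..o....
ooo.o..
.......
gen 8: .......
.....oo
o....oo
o.oo.o.
.......
.ooo...
.o.....
gen 9: .......
o....o.
oo.....
oo..oo.
....o..
.oo....
.o.....
gen 10: .......
oo....o
....oo.
oo..ooo
o.oooo.
.oo....
.oo....
gen 11: ..o....
o....oo
....o..
ooo....
.......
o...o..
.oo....
gen 12: o.o...o
.....oo
.....o.
.o.....
o......
.o.....
.ooo...
gen 13: o.oo.oo
o....o.
.....oo
.......
oo.....
oo.....
...o...
gen 14: oooo.o.
oo.....
.....oo
o.....o
oo.....
ooo....
...oo..
gen 15: o..o..o
....oo.
.o...o.
.o...o.
..o....
o.oo...
....o.o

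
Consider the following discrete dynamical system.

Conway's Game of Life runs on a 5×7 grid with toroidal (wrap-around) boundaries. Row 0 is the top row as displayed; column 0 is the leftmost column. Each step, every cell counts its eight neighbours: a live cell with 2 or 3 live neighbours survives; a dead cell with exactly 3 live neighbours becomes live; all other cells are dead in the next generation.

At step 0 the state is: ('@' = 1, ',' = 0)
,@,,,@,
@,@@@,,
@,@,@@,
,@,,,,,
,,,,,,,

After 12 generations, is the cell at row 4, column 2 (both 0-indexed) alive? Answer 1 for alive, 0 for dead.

0

k=0  ,@,,,@,
@,@@@,,
@,@,@@,
,@,,,,,
,,,,,,,
k=1  ,@@@@,,
@,@,,,,
@,@,@@@
,@,,,,,
,,,,,,,
k=2  ,@@@,,,
@,,,,,,
@,@@,@@
@@,,,@@
,@,@,,,
k=3  @@,@,,,
@,,,@,,
,,@,@@,
,,,@,@,
,,,@@,@
k=4  @@@@,@@
@,@,@@@
,,,,,@@
,,@,,,@
@,,@,@@
k=5  ,,,,,,,
,,@,,,,
,@,@@,,
,,,,@,,
,,,@,,,
k=6  ,,,,,,,
,,@@,,,
,,@@@,,
,,@,@,,
,,,,,,,
k=7  ,,,,,,,
,,@,@,,
,@,,@,,
,,@,@,,
,,,,,,,
k=8  ,,,,,,,
,,,@,,,
,@@,@@,
,,,@,,,
,,,,,,,
k=9  ,,,,,,,
,,@@@,,
,,@,@,,
,,@@@,,
,,,,,,,
k=10  ,,,@,,,
,,@,@,,
,@,,,@,
,,@,@,,
,,,@,,,
k=11  ,,@@@,,
,,@@@,,
,@@,@@,
,,@@@,,
,,@@@,,
k=12  ,@,,,@,
,,,,,,,
,@,,,@,
,,,,,,,
,@,,,@,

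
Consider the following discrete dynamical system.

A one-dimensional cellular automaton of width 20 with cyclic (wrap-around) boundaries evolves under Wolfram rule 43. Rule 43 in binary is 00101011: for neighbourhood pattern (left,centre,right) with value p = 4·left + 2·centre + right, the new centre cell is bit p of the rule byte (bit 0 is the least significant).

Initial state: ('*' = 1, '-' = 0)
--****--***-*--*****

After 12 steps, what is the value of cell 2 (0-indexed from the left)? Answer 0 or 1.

0

t=0: --****--***-*--*****
t=1: -**----**--*--**----
t=2: **--****--*--**--***
t=3: ---**----*--**--**--
t=4: ****--***--**--**--*
t=5: -----**---**--**--**
t=6: -*****--***--**--**-
t=7: **-----**---**--**--
t=8: *--*****--***--**--*
t=9: --**-----**---**--**
t=10: -**--*****--***--**-
t=11: **--**-----**---**--
t=12: *--**--*****--***--*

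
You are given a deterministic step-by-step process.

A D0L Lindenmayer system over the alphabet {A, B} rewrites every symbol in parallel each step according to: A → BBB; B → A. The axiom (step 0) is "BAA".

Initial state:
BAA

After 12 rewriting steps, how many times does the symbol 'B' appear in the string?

729

step 0: BAA
step 1: ABBBBBB
step 2: BBBAAAAAA
step 3: AAABBBBBBBBBBBBBBBBBB
step 4: BBBBBBBBBAAAAAAAAAAAAAAAAAA
step 5: AAAAAAAAABBBBBBBBBBBBBBBBBBBBBBBBBBBBBBBBBBBBBBBBBBBBBBBBBBBBBB
step 6: BBBBBBBBBBBBBBBBBBBBBBBBBBBAAAAAAAAAAAAAAAAAAAAAAAAAAAAAAAAAAAAAAAAAAAAAAAAAAAAAA
step 7: AAAAAAAAAAAAAAAAAAAAAAAAAAABBBBBBBBBBBBBBBBBBBBBBBBBBBBBBB…BBBBBBBBBBBBBBBBBBBBBBBBBBBBBBBBBBBBBBBBBBBBBBBBBBBBBBBBBB  (len 189)
step 8: BBBBBBBBBBBBBBBBBBBBBBBBBBBBBBBBBBBBBBBBBBBBBBBBBBBBBBBBBB…AAAAAAAAAAAAAAAAAAAAAAAAAAAAAAAAAAAAAAAAAAAAAAAAAAAAAAAAAA  (len 243)
step 9: AAAAAAAAAAAAAAAAAAAAAAAAAAAAAAAAAAAAAAAAAAAAAAAAAAAAAAAAAA…BBBBBBBBBBBBBBBBBBBBBBBBBBBBBBBBBBBBBBBBBBBBBBBBBBBBBBBBBB  (len 567)
step 10: BBBBBBBBBBBBBBBBBBBBBBBBBBBBBBBBBBBBBBBBBBBBBBBBBBBBBBBBBB…AAAAAAAAAAAAAAAAAAAAAAAAAAAAAAAAAAAAAAAAAAAAAAAAAAAAAAAAAA  (len 729)
step 11: AAAAAAAAAAAAAAAAAAAAAAAAAAAAAAAAAAAAAAAAAAAAAAAAAAAAAAAAAA…BBBBBBBBBBBBBBBBBBBBBBBBBBBBBBBBBBBBBBBBBBBBBBBBBBBBBBBBBB  (len 1701)
step 12: BBBBBBBBBBBBBBBBBBBBBBBBBBBBBBBBBBBBBBBBBBBBBBBBBBBBBBBBBB…AAAAAAAAAAAAAAAAAAAAAAAAAAAAAAAAAAAAAAAAAAAAAAAAAAAAAAAAAA  (len 2187)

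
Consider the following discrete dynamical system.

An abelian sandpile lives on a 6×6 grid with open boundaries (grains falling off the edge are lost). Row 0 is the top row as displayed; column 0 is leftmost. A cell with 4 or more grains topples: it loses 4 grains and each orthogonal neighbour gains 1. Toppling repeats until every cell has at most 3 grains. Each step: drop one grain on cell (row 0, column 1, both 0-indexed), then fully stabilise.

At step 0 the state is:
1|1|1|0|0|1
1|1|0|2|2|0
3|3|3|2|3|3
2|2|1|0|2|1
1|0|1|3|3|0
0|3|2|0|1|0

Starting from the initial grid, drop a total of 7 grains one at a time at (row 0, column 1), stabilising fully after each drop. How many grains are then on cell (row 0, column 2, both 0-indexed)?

3

k=0  1|1|1|0|0|1
1|1|0|2|2|0
3|3|3|2|3|3
2|2|1|0|2|1
1|0|1|3|3|0
0|3|2|0|1|0
k=1  1|2|1|0|0|1
1|1|0|2|2|0
3|3|3|2|3|3
2|2|1|0|2|1
1|0|1|3|3|0
0|3|2|0|1|0
k=2  1|3|1|0|0|1
1|1|0|2|2|0
3|3|3|2|3|3
2|2|1|0|2|1
1|0|1|3|3|0
0|3|2|0|1|0
k=3  2|0|2|0|0|1
1|2|0|2|2|0
3|3|3|2|3|3
2|2|1|0|2|1
1|0|1|3|3|0
0|3|2|0|1|0
k=4  2|1|2|0|0|1
1|2|0|2|2|0
3|3|3|2|3|3
2|2|1|0|2|1
1|0|1|3|3|0
0|3|2|0|1|0
k=5  2|2|2|0|0|1
1|2|0|2|2|0
3|3|3|2|3|3
2|2|1|0|2|1
1|0|1|3|3|0
0|3|2|0|1|0
k=6  2|3|2|0|0|1
1|2|0|2|2|0
3|3|3|2|3|3
2|2|1|0|2|1
1|0|1|3|3|0
0|3|2|0|1|0
k=7  3|0|3|0|0|1
1|3|0|2|2|0
3|3|3|2|3|3
2|2|1|0|2|1
1|0|1|3|3|0
0|3|2|0|1|0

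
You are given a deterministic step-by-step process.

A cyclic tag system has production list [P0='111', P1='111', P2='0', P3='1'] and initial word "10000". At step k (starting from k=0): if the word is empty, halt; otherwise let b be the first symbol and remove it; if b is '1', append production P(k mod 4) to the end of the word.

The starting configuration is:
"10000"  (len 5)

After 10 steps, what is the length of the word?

9

0) "10000"  (len 5)
1) "0000111"  (len 7)
2) "000111"  (len 6)
3) "00111"  (len 5)
4) "0111"  (len 4)
5) "111"  (len 3)
6) "11111"  (len 5)
7) "11110"  (len 5)
8) "11101"  (len 5)
9) "1101111"  (len 7)
10) "101111111"  (len 9)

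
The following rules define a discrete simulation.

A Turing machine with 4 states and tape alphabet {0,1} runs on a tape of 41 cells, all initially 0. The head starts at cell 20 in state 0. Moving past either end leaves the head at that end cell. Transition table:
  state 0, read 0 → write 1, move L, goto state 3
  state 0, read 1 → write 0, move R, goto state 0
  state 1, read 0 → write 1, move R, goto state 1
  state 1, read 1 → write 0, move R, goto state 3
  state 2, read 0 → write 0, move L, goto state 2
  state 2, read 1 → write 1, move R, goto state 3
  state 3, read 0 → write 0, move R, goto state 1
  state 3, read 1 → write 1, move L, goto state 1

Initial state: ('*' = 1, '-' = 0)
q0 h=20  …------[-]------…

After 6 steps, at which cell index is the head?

24

t=0: q0 h=20  …------[-]------…
t=1: q3 h=19  …------[-]*-----…
t=2: q1 h=20  …------[*]------…
t=3: q3 h=21  …------[-]------…
t=4: q1 h=22  …------[-]------…
t=5: q1 h=23  …-----*[-]------…
t=6: q1 h=24  …----**[-]------…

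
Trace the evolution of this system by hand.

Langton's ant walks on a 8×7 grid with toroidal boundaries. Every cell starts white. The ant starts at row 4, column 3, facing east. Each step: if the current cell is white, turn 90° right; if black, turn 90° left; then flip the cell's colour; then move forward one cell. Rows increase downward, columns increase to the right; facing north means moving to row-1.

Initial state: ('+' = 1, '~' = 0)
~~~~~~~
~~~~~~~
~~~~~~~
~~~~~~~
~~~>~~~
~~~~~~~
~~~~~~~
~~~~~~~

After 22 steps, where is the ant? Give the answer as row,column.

0) ~~~~~~~
~~~~~~~
~~~~~~~
~~~~~~~
~~~>~~~
~~~~~~~
~~~~~~~
~~~~~~~
1) ~~~~~~~
~~~~~~~
~~~~~~~
~~~~~~~
~~~+~~~
~~~v~~~
~~~~~~~
~~~~~~~
2) ~~~~~~~
~~~~~~~
~~~~~~~
~~~~~~~
~~~+~~~
~~<+~~~
~~~~~~~
~~~~~~~
3) ~~~~~~~
~~~~~~~
~~~~~~~
~~~~~~~
~~^+~~~
~~++~~~
~~~~~~~
~~~~~~~
4) ~~~~~~~
~~~~~~~
~~~~~~~
~~~~~~~
~~+>~~~
~~++~~~
~~~~~~~
~~~~~~~
5) ~~~~~~~
~~~~~~~
~~~~~~~
~~~^~~~
~~+~~~~
~~++~~~
~~~~~~~
~~~~~~~
6) ~~~~~~~
~~~~~~~
~~~~~~~
~~~+>~~
~~+~~~~
~~++~~~
~~~~~~~
~~~~~~~
7) ~~~~~~~
~~~~~~~
~~~~~~~
~~~++~~
~~+~v~~
~~++~~~
~~~~~~~
~~~~~~~
8) ~~~~~~~
~~~~~~~
~~~~~~~
~~~++~~
~~+<+~~
~~++~~~
~~~~~~~
~~~~~~~
9) ~~~~~~~
~~~~~~~
~~~~~~~
~~~^+~~
~~+++~~
~~++~~~
~~~~~~~
~~~~~~~
10) ~~~~~~~
~~~~~~~
~~~~~~~
~~<~+~~
~~+++~~
~~++~~~
~~~~~~~
~~~~~~~
11) ~~~~~~~
~~~~~~~
~~^~~~~
~~+~+~~
~~+++~~
~~++~~~
~~~~~~~
~~~~~~~
12) ~~~~~~~
~~~~~~~
~~+>~~~
~~+~+~~
~~+++~~
~~++~~~
~~~~~~~
~~~~~~~
13) ~~~~~~~
~~~~~~~
~~++~~~
~~+v+~~
~~+++~~
~~++~~~
~~~~~~~
~~~~~~~
14) ~~~~~~~
~~~~~~~
~~++~~~
~~<++~~
~~+++~~
~~++~~~
~~~~~~~
~~~~~~~
15) ~~~~~~~
~~~~~~~
~~++~~~
~~~++~~
~~v++~~
~~++~~~
~~~~~~~
~~~~~~~
16) ~~~~~~~
~~~~~~~
~~++~~~
~~~++~~
~~~>+~~
~~++~~~
~~~~~~~
~~~~~~~
17) ~~~~~~~
~~~~~~~
~~++~~~
~~~^+~~
~~~~+~~
~~++~~~
~~~~~~~
~~~~~~~
18) ~~~~~~~
~~~~~~~
~~++~~~
~~<~+~~
~~~~+~~
~~++~~~
~~~~~~~
~~~~~~~
19) ~~~~~~~
~~~~~~~
~~^+~~~
~~+~+~~
~~~~+~~
~~++~~~
~~~~~~~
~~~~~~~
20) ~~~~~~~
~~~~~~~
~<~+~~~
~~+~+~~
~~~~+~~
~~++~~~
~~~~~~~
~~~~~~~
21) ~~~~~~~
~^~~~~~
~+~+~~~
~~+~+~~
~~~~+~~
~~++~~~
~~~~~~~
~~~~~~~
22) ~~~~~~~
~+>~~~~
~+~+~~~
~~+~+~~
~~~~+~~
~~++~~~
~~~~~~~
~~~~~~~

1,2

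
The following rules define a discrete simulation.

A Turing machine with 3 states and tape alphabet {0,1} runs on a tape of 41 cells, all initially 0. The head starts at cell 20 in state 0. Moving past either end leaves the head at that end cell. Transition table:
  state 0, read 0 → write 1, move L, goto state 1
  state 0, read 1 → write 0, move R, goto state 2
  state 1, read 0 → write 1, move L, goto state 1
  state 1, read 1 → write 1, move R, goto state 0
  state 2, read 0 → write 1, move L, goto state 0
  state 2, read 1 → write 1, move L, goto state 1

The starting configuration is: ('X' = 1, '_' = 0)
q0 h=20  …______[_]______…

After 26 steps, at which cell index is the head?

1

k=0  q0 h=20  …______[_]______…
k=1  q1 h=19  …______[_]X_____…
k=2  q1 h=18  …______[_]XX____…
k=3  q1 h=17  …______[_]XXX___…
k=4  q1 h=16  …______[_]XXXX__…
k=5  q1 h=15  …______[_]XXXXX_…
k=6  q1 h=14  …______[_]XXXXXX…
k=7  q1 h=13  …______[_]XXXXXX…
k=8  q1 h=12  …______[_]XXXXXX…
k=9  q1 h=11  …______[_]XXXXXX…
k=10  q1 h=10  …______[_]XXXXXX…
k=11  q1 h= 9  …______[_]XXXXXX…
k=12  q1 h= 8  …______[_]XXXXXX…
k=13  q1 h= 7  …______[_]XXXXXX…
k=14  q1 h= 6  |______[_]XXXXXX…
k=15  q1 h= 5  |_____[_]XXXXXX…
k=16  q1 h= 4  |____[_]XXXXXX…
k=17  q1 h= 3  |___[_]XXXXXX…
k=18  q1 h= 2  |__[_]XXXXXX…
k=19  q1 h= 1  |_[_]XXXXXX…
k=20  q1 h= 0  |[_]XXXXXX…
k=21  q1 h= 0  |[X]XXXXXX…
k=22  q0 h= 1  |X[X]XXXXXX…
k=23  q2 h= 2  |X_[X]XXXXXX…
k=24  q1 h= 1  |X[_]XXXXXX…
k=25  q1 h= 0  |[X]XXXXXX…
k=26  q0 h= 1  |X[X]XXXXXX…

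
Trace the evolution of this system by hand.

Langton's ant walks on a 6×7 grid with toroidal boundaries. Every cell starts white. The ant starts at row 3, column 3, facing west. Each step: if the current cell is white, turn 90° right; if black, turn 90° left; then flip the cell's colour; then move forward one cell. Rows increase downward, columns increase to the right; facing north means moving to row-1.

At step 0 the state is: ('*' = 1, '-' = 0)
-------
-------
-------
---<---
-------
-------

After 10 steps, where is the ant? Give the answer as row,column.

[0] -------
-------
-------
---<---
-------
-------
[1] -------
-------
---^---
---*---
-------
-------
[2] -------
-------
---*>--
---*---
-------
-------
[3] -------
-------
---**--
---*v--
-------
-------
[4] -------
-------
---**--
---<*--
-------
-------
[5] -------
-------
---**--
----*--
---v---
-------
[6] -------
-------
---**--
----*--
--<*---
-------
[7] -------
-------
---**--
--^-*--
--**---
-------
[8] -------
-------
---**--
--*>*--
--**---
-------
[9] -------
-------
---**--
--***--
--*v---
-------
[10] -------
-------
---**--
--***--
--*->--
-------

4,4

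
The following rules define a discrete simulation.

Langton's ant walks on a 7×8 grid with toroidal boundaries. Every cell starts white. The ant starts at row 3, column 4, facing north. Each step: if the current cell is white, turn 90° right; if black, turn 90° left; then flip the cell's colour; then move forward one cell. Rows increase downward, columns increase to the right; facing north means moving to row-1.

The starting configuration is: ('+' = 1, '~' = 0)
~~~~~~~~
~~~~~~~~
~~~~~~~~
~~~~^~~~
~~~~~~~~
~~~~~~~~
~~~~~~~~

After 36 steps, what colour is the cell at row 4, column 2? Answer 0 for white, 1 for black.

step 0: ~~~~~~~~
~~~~~~~~
~~~~~~~~
~~~~^~~~
~~~~~~~~
~~~~~~~~
~~~~~~~~
step 1: ~~~~~~~~
~~~~~~~~
~~~~~~~~
~~~~+>~~
~~~~~~~~
~~~~~~~~
~~~~~~~~
step 2: ~~~~~~~~
~~~~~~~~
~~~~~~~~
~~~~++~~
~~~~~v~~
~~~~~~~~
~~~~~~~~
step 3: ~~~~~~~~
~~~~~~~~
~~~~~~~~
~~~~++~~
~~~~<+~~
~~~~~~~~
~~~~~~~~
step 4: ~~~~~~~~
~~~~~~~~
~~~~~~~~
~~~~^+~~
~~~~++~~
~~~~~~~~
~~~~~~~~
step 5: ~~~~~~~~
~~~~~~~~
~~~~~~~~
~~~<~+~~
~~~~++~~
~~~~~~~~
~~~~~~~~
step 6: ~~~~~~~~
~~~~~~~~
~~~^~~~~
~~~+~+~~
~~~~++~~
~~~~~~~~
~~~~~~~~
step 7: ~~~~~~~~
~~~~~~~~
~~~+>~~~
~~~+~+~~
~~~~++~~
~~~~~~~~
~~~~~~~~
step 8: ~~~~~~~~
~~~~~~~~
~~~++~~~
~~~+v+~~
~~~~++~~
~~~~~~~~
~~~~~~~~
step 9: ~~~~~~~~
~~~~~~~~
~~~++~~~
~~~<++~~
~~~~++~~
~~~~~~~~
~~~~~~~~
step 10: ~~~~~~~~
~~~~~~~~
~~~++~~~
~~~~++~~
~~~v++~~
~~~~~~~~
~~~~~~~~
step 11: ~~~~~~~~
~~~~~~~~
~~~++~~~
~~~~++~~
~~<+++~~
~~~~~~~~
~~~~~~~~
step 12: ~~~~~~~~
~~~~~~~~
~~~++~~~
~~^~++~~
~~++++~~
~~~~~~~~
~~~~~~~~
step 13: ~~~~~~~~
~~~~~~~~
~~~++~~~
~~+>++~~
~~++++~~
~~~~~~~~
~~~~~~~~
step 14: ~~~~~~~~
~~~~~~~~
~~~++~~~
~~++++~~
~~+v++~~
~~~~~~~~
~~~~~~~~
step 15: ~~~~~~~~
~~~~~~~~
~~~++~~~
~~++++~~
~~+~>+~~
~~~~~~~~
~~~~~~~~
step 16: ~~~~~~~~
~~~~~~~~
~~~++~~~
~~++^+~~
~~+~~+~~
~~~~~~~~
~~~~~~~~
step 17: ~~~~~~~~
~~~~~~~~
~~~++~~~
~~+<~+~~
~~+~~+~~
~~~~~~~~
~~~~~~~~
step 18: ~~~~~~~~
~~~~~~~~
~~~++~~~
~~+~~+~~
~~+v~+~~
~~~~~~~~
~~~~~~~~
step 19: ~~~~~~~~
~~~~~~~~
~~~++~~~
~~+~~+~~
~~<+~+~~
~~~~~~~~
~~~~~~~~
step 20: ~~~~~~~~
~~~~~~~~
~~~++~~~
~~+~~+~~
~~~+~+~~
~~v~~~~~
~~~~~~~~
step 21: ~~~~~~~~
~~~~~~~~
~~~++~~~
~~+~~+~~
~~~+~+~~
~<+~~~~~
~~~~~~~~
step 22: ~~~~~~~~
~~~~~~~~
~~~++~~~
~~+~~+~~
~^~+~+~~
~++~~~~~
~~~~~~~~
step 23: ~~~~~~~~
~~~~~~~~
~~~++~~~
~~+~~+~~
~+>+~+~~
~++~~~~~
~~~~~~~~
step 24: ~~~~~~~~
~~~~~~~~
~~~++~~~
~~+~~+~~
~+++~+~~
~+v~~~~~
~~~~~~~~
step 25: ~~~~~~~~
~~~~~~~~
~~~++~~~
~~+~~+~~
~+++~+~~
~+~>~~~~
~~~~~~~~
step 26: ~~~~~~~~
~~~~~~~~
~~~++~~~
~~+~~+~~
~+++~+~~
~+~+~~~~
~~~v~~~~
step 27: ~~~~~~~~
~~~~~~~~
~~~++~~~
~~+~~+~~
~+++~+~~
~+~+~~~~
~~<+~~~~
step 28: ~~~~~~~~
~~~~~~~~
~~~++~~~
~~+~~+~~
~+++~+~~
~+^+~~~~
~~++~~~~
step 29: ~~~~~~~~
~~~~~~~~
~~~++~~~
~~+~~+~~
~+++~+~~
~++>~~~~
~~++~~~~
step 30: ~~~~~~~~
~~~~~~~~
~~~++~~~
~~+~~+~~
~++^~+~~
~++~~~~~
~~++~~~~
step 31: ~~~~~~~~
~~~~~~~~
~~~++~~~
~~+~~+~~
~+<~~+~~
~++~~~~~
~~++~~~~
step 32: ~~~~~~~~
~~~~~~~~
~~~++~~~
~~+~~+~~
~+~~~+~~
~+v~~~~~
~~++~~~~
step 33: ~~~~~~~~
~~~~~~~~
~~~++~~~
~~+~~+~~
~+~~~+~~
~+~>~~~~
~~++~~~~
step 34: ~~~~~~~~
~~~~~~~~
~~~++~~~
~~+~~+~~
~+~~~+~~
~+~+~~~~
~~+v~~~~
step 35: ~~~~~~~~
~~~~~~~~
~~~++~~~
~~+~~+~~
~+~~~+~~
~+~+~~~~
~~+~>~~~
step 36: ~~~~v~~~
~~~~~~~~
~~~++~~~
~~+~~+~~
~+~~~+~~
~+~+~~~~
~~+~+~~~

0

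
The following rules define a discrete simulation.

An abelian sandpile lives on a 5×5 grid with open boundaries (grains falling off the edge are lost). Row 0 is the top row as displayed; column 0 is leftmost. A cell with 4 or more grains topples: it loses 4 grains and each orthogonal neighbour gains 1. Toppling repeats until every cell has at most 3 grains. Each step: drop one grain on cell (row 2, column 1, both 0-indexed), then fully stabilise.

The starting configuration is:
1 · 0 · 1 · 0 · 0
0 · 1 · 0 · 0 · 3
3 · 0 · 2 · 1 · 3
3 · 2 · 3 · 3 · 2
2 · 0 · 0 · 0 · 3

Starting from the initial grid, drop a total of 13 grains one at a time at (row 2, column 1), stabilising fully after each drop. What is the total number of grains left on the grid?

43

gen 0: 1 · 0 · 1 · 0 · 0
0 · 1 · 0 · 0 · 3
3 · 0 · 2 · 1 · 3
3 · 2 · 3 · 3 · 2
2 · 0 · 0 · 0 · 3
gen 1: 1 · 0 · 1 · 0 · 0
0 · 1 · 0 · 0 · 3
3 · 1 · 2 · 1 · 3
3 · 2 · 3 · 3 · 2
2 · 0 · 0 · 0 · 3
gen 2: 1 · 0 · 1 · 0 · 0
0 · 1 · 0 · 0 · 3
3 · 2 · 2 · 1 · 3
3 · 2 · 3 · 3 · 2
2 · 0 · 0 · 0 · 3
gen 3: 1 · 0 · 1 · 0 · 0
0 · 1 · 0 · 0 · 3
3 · 3 · 2 · 1 · 3
3 · 2 · 3 · 3 · 2
2 · 0 · 0 · 0 · 3
gen 4: 1 · 0 · 1 · 0 · 0
1 · 2 · 1 · 0 · 3
1 · 3 · 0 · 3 · 3
1 · 1 · 2 · 0 · 3
3 · 1 · 1 · 1 · 3
gen 5: 1 · 0 · 1 · 0 · 0
1 · 3 · 1 · 0 · 3
2 · 0 · 1 · 3 · 3
1 · 2 · 2 · 0 · 3
3 · 1 · 1 · 1 · 3
gen 6: 1 · 0 · 1 · 0 · 0
1 · 3 · 1 · 0 · 3
2 · 1 · 1 · 3 · 3
1 · 2 · 2 · 0 · 3
3 · 1 · 1 · 1 · 3
gen 7: 1 · 0 · 1 · 0 · 0
1 · 3 · 1 · 0 · 3
2 · 2 · 1 · 3 · 3
1 · 2 · 2 · 0 · 3
3 · 1 · 1 · 1 · 3
gen 8: 1 · 0 · 1 · 0 · 0
1 · 3 · 1 · 0 · 3
2 · 3 · 1 · 3 · 3
1 · 2 · 2 · 0 · 3
3 · 1 · 1 · 1 · 3
gen 9: 1 · 1 · 1 · 0 · 0
2 · 0 · 2 · 0 · 3
3 · 1 · 2 · 3 · 3
1 · 3 · 2 · 0 · 3
3 · 1 · 1 · 1 · 3
gen 10: 1 · 1 · 1 · 0 · 0
2 · 0 · 2 · 0 · 3
3 · 2 · 2 · 3 · 3
1 · 3 · 2 · 0 · 3
3 · 1 · 1 · 1 · 3
gen 11: 1 · 1 · 1 · 0 · 0
2 · 0 · 2 · 0 · 3
3 · 3 · 2 · 3 · 3
1 · 3 · 2 · 0 · 3
3 · 1 · 1 · 1 · 3
gen 12: 1 · 1 · 1 · 0 · 0
3 · 1 · 2 · 0 · 3
0 · 2 · 3 · 3 · 3
3 · 0 · 3 · 0 · 3
3 · 2 · 1 · 1 · 3
gen 13: 1 · 1 · 1 · 0 · 0
3 · 1 · 2 · 0 · 3
0 · 3 · 3 · 3 · 3
3 · 0 · 3 · 0 · 3
3 · 2 · 1 · 1 · 3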